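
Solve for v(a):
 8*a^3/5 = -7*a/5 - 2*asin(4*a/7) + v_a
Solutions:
 v(a) = C1 + 2*a^4/5 + 7*a^2/10 + 2*a*asin(4*a/7) + sqrt(49 - 16*a^2)/2


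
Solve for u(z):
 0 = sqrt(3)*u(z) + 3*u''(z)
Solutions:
 u(z) = C1*sin(3^(3/4)*z/3) + C2*cos(3^(3/4)*z/3)


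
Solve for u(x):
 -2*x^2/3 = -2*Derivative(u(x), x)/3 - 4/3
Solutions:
 u(x) = C1 + x^3/3 - 2*x


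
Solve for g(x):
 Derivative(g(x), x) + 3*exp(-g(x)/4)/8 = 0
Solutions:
 g(x) = 4*log(C1 - 3*x/32)


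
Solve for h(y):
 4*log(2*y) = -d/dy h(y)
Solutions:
 h(y) = C1 - 4*y*log(y) - y*log(16) + 4*y


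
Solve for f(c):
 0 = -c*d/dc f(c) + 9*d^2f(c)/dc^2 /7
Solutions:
 f(c) = C1 + C2*erfi(sqrt(14)*c/6)


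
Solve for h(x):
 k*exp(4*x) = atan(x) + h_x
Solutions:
 h(x) = C1 + k*exp(4*x)/4 - x*atan(x) + log(x^2 + 1)/2


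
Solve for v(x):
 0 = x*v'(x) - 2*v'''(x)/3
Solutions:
 v(x) = C1 + Integral(C2*airyai(2^(2/3)*3^(1/3)*x/2) + C3*airybi(2^(2/3)*3^(1/3)*x/2), x)


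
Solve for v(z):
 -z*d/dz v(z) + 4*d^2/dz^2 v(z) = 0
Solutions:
 v(z) = C1 + C2*erfi(sqrt(2)*z/4)


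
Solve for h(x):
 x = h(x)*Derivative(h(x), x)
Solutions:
 h(x) = -sqrt(C1 + x^2)
 h(x) = sqrt(C1 + x^2)


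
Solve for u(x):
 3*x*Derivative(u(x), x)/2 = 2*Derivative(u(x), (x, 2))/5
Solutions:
 u(x) = C1 + C2*erfi(sqrt(30)*x/4)


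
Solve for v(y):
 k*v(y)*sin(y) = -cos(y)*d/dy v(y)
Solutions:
 v(y) = C1*exp(k*log(cos(y)))


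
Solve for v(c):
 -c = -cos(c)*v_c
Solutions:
 v(c) = C1 + Integral(c/cos(c), c)


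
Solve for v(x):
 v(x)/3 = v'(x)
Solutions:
 v(x) = C1*exp(x/3)


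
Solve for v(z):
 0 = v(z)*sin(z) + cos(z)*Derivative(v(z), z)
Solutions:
 v(z) = C1*cos(z)


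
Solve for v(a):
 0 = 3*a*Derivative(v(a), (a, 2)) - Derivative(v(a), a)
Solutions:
 v(a) = C1 + C2*a^(4/3)


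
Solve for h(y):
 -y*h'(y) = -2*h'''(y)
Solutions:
 h(y) = C1 + Integral(C2*airyai(2^(2/3)*y/2) + C3*airybi(2^(2/3)*y/2), y)


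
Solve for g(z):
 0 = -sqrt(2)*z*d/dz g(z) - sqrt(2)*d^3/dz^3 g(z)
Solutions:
 g(z) = C1 + Integral(C2*airyai(-z) + C3*airybi(-z), z)


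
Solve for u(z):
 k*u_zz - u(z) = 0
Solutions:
 u(z) = C1*exp(-z*sqrt(1/k)) + C2*exp(z*sqrt(1/k))


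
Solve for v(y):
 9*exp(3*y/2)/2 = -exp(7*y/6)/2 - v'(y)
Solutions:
 v(y) = C1 - 3*exp(7*y/6)/7 - 3*exp(3*y/2)


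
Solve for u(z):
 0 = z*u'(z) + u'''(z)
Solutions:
 u(z) = C1 + Integral(C2*airyai(-z) + C3*airybi(-z), z)


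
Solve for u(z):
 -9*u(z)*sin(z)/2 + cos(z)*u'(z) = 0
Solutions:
 u(z) = C1/cos(z)^(9/2)


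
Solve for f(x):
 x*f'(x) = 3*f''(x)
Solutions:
 f(x) = C1 + C2*erfi(sqrt(6)*x/6)


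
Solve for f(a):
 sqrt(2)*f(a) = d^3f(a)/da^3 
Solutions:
 f(a) = C3*exp(2^(1/6)*a) + (C1*sin(2^(1/6)*sqrt(3)*a/2) + C2*cos(2^(1/6)*sqrt(3)*a/2))*exp(-2^(1/6)*a/2)


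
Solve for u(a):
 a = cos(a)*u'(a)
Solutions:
 u(a) = C1 + Integral(a/cos(a), a)


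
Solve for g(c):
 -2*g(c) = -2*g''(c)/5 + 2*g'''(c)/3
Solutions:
 g(c) = C1*exp(c*(2*2^(1/3)/(5*sqrt(5565) + 373)^(1/3) + 4 + 2^(2/3)*(5*sqrt(5565) + 373)^(1/3))/20)*sin(2^(1/3)*sqrt(3)*c*(-2^(1/3)*(5*sqrt(5565) + 373)^(1/3) + 2/(5*sqrt(5565) + 373)^(1/3))/20) + C2*exp(c*(2*2^(1/3)/(5*sqrt(5565) + 373)^(1/3) + 4 + 2^(2/3)*(5*sqrt(5565) + 373)^(1/3))/20)*cos(2^(1/3)*sqrt(3)*c*(-2^(1/3)*(5*sqrt(5565) + 373)^(1/3) + 2/(5*sqrt(5565) + 373)^(1/3))/20) + C3*exp(c*(-2^(2/3)*(5*sqrt(5565) + 373)^(1/3) - 2*2^(1/3)/(5*sqrt(5565) + 373)^(1/3) + 2)/10)


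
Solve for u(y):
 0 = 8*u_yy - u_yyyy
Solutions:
 u(y) = C1 + C2*y + C3*exp(-2*sqrt(2)*y) + C4*exp(2*sqrt(2)*y)


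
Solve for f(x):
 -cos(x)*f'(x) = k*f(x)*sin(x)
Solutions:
 f(x) = C1*exp(k*log(cos(x)))


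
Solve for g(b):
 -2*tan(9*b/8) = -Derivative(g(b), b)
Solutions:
 g(b) = C1 - 16*log(cos(9*b/8))/9


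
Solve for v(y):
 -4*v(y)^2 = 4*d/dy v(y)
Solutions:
 v(y) = 1/(C1 + y)


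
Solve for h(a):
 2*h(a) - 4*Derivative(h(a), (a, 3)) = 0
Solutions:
 h(a) = C3*exp(2^(2/3)*a/2) + (C1*sin(2^(2/3)*sqrt(3)*a/4) + C2*cos(2^(2/3)*sqrt(3)*a/4))*exp(-2^(2/3)*a/4)


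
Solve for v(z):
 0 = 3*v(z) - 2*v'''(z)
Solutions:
 v(z) = C3*exp(2^(2/3)*3^(1/3)*z/2) + (C1*sin(2^(2/3)*3^(5/6)*z/4) + C2*cos(2^(2/3)*3^(5/6)*z/4))*exp(-2^(2/3)*3^(1/3)*z/4)


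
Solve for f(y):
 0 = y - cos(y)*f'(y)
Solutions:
 f(y) = C1 + Integral(y/cos(y), y)


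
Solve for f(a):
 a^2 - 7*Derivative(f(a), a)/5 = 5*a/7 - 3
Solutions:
 f(a) = C1 + 5*a^3/21 - 25*a^2/98 + 15*a/7


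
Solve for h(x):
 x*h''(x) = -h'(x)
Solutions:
 h(x) = C1 + C2*log(x)


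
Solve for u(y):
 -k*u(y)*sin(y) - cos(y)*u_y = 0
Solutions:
 u(y) = C1*exp(k*log(cos(y)))


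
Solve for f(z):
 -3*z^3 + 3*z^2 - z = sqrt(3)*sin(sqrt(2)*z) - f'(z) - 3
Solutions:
 f(z) = C1 + 3*z^4/4 - z^3 + z^2/2 - 3*z - sqrt(6)*cos(sqrt(2)*z)/2


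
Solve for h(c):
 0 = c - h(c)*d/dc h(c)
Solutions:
 h(c) = -sqrt(C1 + c^2)
 h(c) = sqrt(C1 + c^2)


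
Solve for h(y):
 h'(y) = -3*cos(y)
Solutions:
 h(y) = C1 - 3*sin(y)


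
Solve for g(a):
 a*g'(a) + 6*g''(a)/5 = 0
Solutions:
 g(a) = C1 + C2*erf(sqrt(15)*a/6)


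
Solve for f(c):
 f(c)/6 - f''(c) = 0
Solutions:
 f(c) = C1*exp(-sqrt(6)*c/6) + C2*exp(sqrt(6)*c/6)


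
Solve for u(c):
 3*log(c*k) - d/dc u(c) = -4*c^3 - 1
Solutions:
 u(c) = C1 + c^4 + 3*c*log(c*k) - 2*c


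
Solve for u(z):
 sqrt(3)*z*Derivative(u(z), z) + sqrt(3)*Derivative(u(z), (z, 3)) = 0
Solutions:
 u(z) = C1 + Integral(C2*airyai(-z) + C3*airybi(-z), z)


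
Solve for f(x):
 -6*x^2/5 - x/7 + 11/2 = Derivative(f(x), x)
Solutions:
 f(x) = C1 - 2*x^3/5 - x^2/14 + 11*x/2


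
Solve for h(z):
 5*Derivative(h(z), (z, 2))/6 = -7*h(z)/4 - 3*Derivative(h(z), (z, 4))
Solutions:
 h(z) = (C1*sin(sqrt(2)*3^(3/4)*7^(1/4)*z*cos(atan(sqrt(731)/5)/2)/6) + C2*cos(sqrt(2)*3^(3/4)*7^(1/4)*z*cos(atan(sqrt(731)/5)/2)/6))*exp(-sqrt(2)*3^(3/4)*7^(1/4)*z*sin(atan(sqrt(731)/5)/2)/6) + (C3*sin(sqrt(2)*3^(3/4)*7^(1/4)*z*cos(atan(sqrt(731)/5)/2)/6) + C4*cos(sqrt(2)*3^(3/4)*7^(1/4)*z*cos(atan(sqrt(731)/5)/2)/6))*exp(sqrt(2)*3^(3/4)*7^(1/4)*z*sin(atan(sqrt(731)/5)/2)/6)


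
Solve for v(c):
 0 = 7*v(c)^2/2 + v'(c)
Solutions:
 v(c) = 2/(C1 + 7*c)


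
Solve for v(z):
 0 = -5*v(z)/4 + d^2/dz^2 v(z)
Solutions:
 v(z) = C1*exp(-sqrt(5)*z/2) + C2*exp(sqrt(5)*z/2)


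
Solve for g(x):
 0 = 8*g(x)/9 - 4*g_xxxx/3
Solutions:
 g(x) = C1*exp(-2^(1/4)*3^(3/4)*x/3) + C2*exp(2^(1/4)*3^(3/4)*x/3) + C3*sin(2^(1/4)*3^(3/4)*x/3) + C4*cos(2^(1/4)*3^(3/4)*x/3)


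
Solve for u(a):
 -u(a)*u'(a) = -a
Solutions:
 u(a) = -sqrt(C1 + a^2)
 u(a) = sqrt(C1 + a^2)


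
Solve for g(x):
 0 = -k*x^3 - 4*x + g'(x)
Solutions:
 g(x) = C1 + k*x^4/4 + 2*x^2


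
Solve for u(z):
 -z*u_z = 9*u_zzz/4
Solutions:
 u(z) = C1 + Integral(C2*airyai(-2^(2/3)*3^(1/3)*z/3) + C3*airybi(-2^(2/3)*3^(1/3)*z/3), z)


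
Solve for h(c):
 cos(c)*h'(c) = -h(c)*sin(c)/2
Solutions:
 h(c) = C1*sqrt(cos(c))


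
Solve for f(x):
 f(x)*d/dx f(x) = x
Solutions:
 f(x) = -sqrt(C1 + x^2)
 f(x) = sqrt(C1 + x^2)


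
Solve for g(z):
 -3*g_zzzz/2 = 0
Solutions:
 g(z) = C1 + C2*z + C3*z^2 + C4*z^3


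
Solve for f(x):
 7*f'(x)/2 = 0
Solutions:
 f(x) = C1


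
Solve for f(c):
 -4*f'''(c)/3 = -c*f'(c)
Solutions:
 f(c) = C1 + Integral(C2*airyai(6^(1/3)*c/2) + C3*airybi(6^(1/3)*c/2), c)


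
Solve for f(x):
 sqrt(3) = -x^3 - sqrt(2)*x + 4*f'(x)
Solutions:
 f(x) = C1 + x^4/16 + sqrt(2)*x^2/8 + sqrt(3)*x/4


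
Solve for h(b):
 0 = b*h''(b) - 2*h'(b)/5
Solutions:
 h(b) = C1 + C2*b^(7/5)


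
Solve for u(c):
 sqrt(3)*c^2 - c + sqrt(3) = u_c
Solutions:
 u(c) = C1 + sqrt(3)*c^3/3 - c^2/2 + sqrt(3)*c


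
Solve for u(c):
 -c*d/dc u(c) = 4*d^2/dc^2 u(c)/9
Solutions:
 u(c) = C1 + C2*erf(3*sqrt(2)*c/4)


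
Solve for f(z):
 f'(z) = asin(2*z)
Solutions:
 f(z) = C1 + z*asin(2*z) + sqrt(1 - 4*z^2)/2


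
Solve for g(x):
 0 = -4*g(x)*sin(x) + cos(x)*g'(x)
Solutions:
 g(x) = C1/cos(x)^4


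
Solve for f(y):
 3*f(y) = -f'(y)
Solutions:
 f(y) = C1*exp(-3*y)


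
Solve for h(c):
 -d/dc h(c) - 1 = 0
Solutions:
 h(c) = C1 - c


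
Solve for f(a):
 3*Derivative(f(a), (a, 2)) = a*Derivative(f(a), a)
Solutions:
 f(a) = C1 + C2*erfi(sqrt(6)*a/6)


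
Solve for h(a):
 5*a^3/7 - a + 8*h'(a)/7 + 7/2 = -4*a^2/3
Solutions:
 h(a) = C1 - 5*a^4/32 - 7*a^3/18 + 7*a^2/16 - 49*a/16


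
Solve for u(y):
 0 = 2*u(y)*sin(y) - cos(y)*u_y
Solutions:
 u(y) = C1/cos(y)^2


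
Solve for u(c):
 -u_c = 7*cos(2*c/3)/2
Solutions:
 u(c) = C1 - 21*sin(2*c/3)/4


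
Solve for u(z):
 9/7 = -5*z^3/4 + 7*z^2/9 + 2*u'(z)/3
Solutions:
 u(z) = C1 + 15*z^4/32 - 7*z^3/18 + 27*z/14


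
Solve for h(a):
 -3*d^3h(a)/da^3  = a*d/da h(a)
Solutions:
 h(a) = C1 + Integral(C2*airyai(-3^(2/3)*a/3) + C3*airybi(-3^(2/3)*a/3), a)


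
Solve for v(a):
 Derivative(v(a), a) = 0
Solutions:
 v(a) = C1


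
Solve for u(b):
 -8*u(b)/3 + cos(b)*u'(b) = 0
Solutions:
 u(b) = C1*(sin(b) + 1)^(4/3)/(sin(b) - 1)^(4/3)


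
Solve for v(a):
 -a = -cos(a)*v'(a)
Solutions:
 v(a) = C1 + Integral(a/cos(a), a)


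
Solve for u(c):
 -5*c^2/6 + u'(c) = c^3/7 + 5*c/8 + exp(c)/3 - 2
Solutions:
 u(c) = C1 + c^4/28 + 5*c^3/18 + 5*c^2/16 - 2*c + exp(c)/3


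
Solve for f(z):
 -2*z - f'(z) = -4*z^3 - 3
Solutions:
 f(z) = C1 + z^4 - z^2 + 3*z


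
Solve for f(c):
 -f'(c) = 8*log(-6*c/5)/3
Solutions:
 f(c) = C1 - 8*c*log(-c)/3 + 8*c*(-log(6) + 1 + log(5))/3


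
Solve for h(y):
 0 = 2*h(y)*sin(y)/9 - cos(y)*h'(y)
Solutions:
 h(y) = C1/cos(y)^(2/9)


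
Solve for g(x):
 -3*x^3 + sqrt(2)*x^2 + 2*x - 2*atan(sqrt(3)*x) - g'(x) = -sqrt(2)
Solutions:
 g(x) = C1 - 3*x^4/4 + sqrt(2)*x^3/3 + x^2 - 2*x*atan(sqrt(3)*x) + sqrt(2)*x + sqrt(3)*log(3*x^2 + 1)/3


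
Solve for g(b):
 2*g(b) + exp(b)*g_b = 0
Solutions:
 g(b) = C1*exp(2*exp(-b))


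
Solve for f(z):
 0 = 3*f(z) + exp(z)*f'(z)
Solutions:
 f(z) = C1*exp(3*exp(-z))


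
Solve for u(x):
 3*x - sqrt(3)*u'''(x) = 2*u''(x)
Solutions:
 u(x) = C1 + C2*x + C3*exp(-2*sqrt(3)*x/3) + x^3/4 - 3*sqrt(3)*x^2/8


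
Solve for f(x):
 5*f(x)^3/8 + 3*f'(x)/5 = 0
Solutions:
 f(x) = -2*sqrt(3)*sqrt(-1/(C1 - 25*x))
 f(x) = 2*sqrt(3)*sqrt(-1/(C1 - 25*x))


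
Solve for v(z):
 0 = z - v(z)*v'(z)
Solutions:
 v(z) = -sqrt(C1 + z^2)
 v(z) = sqrt(C1 + z^2)


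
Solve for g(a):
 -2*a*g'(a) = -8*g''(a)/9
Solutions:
 g(a) = C1 + C2*erfi(3*sqrt(2)*a/4)


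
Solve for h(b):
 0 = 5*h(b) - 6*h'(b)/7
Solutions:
 h(b) = C1*exp(35*b/6)


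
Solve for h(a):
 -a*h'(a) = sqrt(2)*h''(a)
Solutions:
 h(a) = C1 + C2*erf(2^(1/4)*a/2)


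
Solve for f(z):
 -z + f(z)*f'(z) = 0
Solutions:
 f(z) = -sqrt(C1 + z^2)
 f(z) = sqrt(C1 + z^2)


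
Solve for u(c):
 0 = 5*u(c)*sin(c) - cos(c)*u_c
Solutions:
 u(c) = C1/cos(c)^5


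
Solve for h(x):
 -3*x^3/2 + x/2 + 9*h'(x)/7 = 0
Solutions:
 h(x) = C1 + 7*x^4/24 - 7*x^2/36


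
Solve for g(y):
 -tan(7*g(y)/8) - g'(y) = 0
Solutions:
 g(y) = -8*asin(C1*exp(-7*y/8))/7 + 8*pi/7
 g(y) = 8*asin(C1*exp(-7*y/8))/7


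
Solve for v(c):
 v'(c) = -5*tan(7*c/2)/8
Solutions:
 v(c) = C1 + 5*log(cos(7*c/2))/28


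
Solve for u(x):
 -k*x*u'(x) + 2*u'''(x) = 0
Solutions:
 u(x) = C1 + Integral(C2*airyai(2^(2/3)*k^(1/3)*x/2) + C3*airybi(2^(2/3)*k^(1/3)*x/2), x)


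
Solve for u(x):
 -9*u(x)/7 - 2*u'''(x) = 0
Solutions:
 u(x) = C3*exp(-42^(2/3)*x/14) + (C1*sin(3*14^(2/3)*3^(1/6)*x/28) + C2*cos(3*14^(2/3)*3^(1/6)*x/28))*exp(42^(2/3)*x/28)


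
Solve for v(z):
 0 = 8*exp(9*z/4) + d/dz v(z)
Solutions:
 v(z) = C1 - 32*exp(9*z/4)/9


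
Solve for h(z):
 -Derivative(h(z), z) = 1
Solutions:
 h(z) = C1 - z


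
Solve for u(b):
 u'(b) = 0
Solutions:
 u(b) = C1


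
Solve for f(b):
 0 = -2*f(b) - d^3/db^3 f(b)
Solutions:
 f(b) = C3*exp(-2^(1/3)*b) + (C1*sin(2^(1/3)*sqrt(3)*b/2) + C2*cos(2^(1/3)*sqrt(3)*b/2))*exp(2^(1/3)*b/2)


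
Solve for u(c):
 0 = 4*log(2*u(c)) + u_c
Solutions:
 Integral(1/(log(_y) + log(2)), (_y, u(c)))/4 = C1 - c


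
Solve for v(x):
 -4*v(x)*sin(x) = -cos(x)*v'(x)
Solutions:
 v(x) = C1/cos(x)^4


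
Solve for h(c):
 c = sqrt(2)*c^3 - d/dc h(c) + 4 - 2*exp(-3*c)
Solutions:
 h(c) = C1 + sqrt(2)*c^4/4 - c^2/2 + 4*c + 2*exp(-3*c)/3


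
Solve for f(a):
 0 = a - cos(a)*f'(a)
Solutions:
 f(a) = C1 + Integral(a/cos(a), a)


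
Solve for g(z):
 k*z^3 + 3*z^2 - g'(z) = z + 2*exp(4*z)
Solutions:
 g(z) = C1 + k*z^4/4 + z^3 - z^2/2 - exp(4*z)/2


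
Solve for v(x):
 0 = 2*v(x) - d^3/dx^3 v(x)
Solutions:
 v(x) = C3*exp(2^(1/3)*x) + (C1*sin(2^(1/3)*sqrt(3)*x/2) + C2*cos(2^(1/3)*sqrt(3)*x/2))*exp(-2^(1/3)*x/2)


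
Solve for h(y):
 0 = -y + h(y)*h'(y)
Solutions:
 h(y) = -sqrt(C1 + y^2)
 h(y) = sqrt(C1 + y^2)


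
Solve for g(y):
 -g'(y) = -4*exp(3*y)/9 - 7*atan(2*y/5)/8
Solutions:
 g(y) = C1 + 7*y*atan(2*y/5)/8 + 4*exp(3*y)/27 - 35*log(4*y^2 + 25)/32


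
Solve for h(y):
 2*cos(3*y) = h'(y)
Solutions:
 h(y) = C1 + 2*sin(3*y)/3


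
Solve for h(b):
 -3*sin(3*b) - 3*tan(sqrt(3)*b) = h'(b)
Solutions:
 h(b) = C1 + sqrt(3)*log(cos(sqrt(3)*b)) + cos(3*b)


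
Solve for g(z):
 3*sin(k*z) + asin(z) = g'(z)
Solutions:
 g(z) = C1 + z*asin(z) + sqrt(1 - z^2) + 3*Piecewise((-cos(k*z)/k, Ne(k, 0)), (0, True))


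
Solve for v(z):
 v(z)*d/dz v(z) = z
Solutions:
 v(z) = -sqrt(C1 + z^2)
 v(z) = sqrt(C1 + z^2)


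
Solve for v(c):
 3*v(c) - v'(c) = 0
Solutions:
 v(c) = C1*exp(3*c)


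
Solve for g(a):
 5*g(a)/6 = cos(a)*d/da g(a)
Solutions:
 g(a) = C1*(sin(a) + 1)^(5/12)/(sin(a) - 1)^(5/12)


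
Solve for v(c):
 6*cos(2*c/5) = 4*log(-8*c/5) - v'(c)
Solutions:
 v(c) = C1 + 4*c*log(-c) - 4*c*log(5) - 4*c + 12*c*log(2) - 15*sin(2*c/5)


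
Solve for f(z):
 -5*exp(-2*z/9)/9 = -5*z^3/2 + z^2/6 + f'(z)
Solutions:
 f(z) = C1 + 5*z^4/8 - z^3/18 + 5*exp(-2*z/9)/2


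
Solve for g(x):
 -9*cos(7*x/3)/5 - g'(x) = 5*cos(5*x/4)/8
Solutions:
 g(x) = C1 - sin(5*x/4)/2 - 27*sin(7*x/3)/35


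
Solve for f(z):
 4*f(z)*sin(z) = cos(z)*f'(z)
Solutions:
 f(z) = C1/cos(z)^4


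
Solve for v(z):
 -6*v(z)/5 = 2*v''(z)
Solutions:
 v(z) = C1*sin(sqrt(15)*z/5) + C2*cos(sqrt(15)*z/5)


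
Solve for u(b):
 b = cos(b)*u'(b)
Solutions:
 u(b) = C1 + Integral(b/cos(b), b)


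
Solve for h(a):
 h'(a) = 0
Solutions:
 h(a) = C1


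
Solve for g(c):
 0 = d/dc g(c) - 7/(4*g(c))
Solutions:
 g(c) = -sqrt(C1 + 14*c)/2
 g(c) = sqrt(C1 + 14*c)/2


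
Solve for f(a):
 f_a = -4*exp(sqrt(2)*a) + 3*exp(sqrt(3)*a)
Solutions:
 f(a) = C1 - 2*sqrt(2)*exp(sqrt(2)*a) + sqrt(3)*exp(sqrt(3)*a)


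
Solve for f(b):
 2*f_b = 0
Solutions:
 f(b) = C1


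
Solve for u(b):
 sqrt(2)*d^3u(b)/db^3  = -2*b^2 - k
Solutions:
 u(b) = C1 + C2*b + C3*b^2 - sqrt(2)*b^5/60 - sqrt(2)*b^3*k/12


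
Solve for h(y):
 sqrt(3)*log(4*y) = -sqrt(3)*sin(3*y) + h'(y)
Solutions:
 h(y) = C1 + sqrt(3)*y*(log(y) - 1) + 2*sqrt(3)*y*log(2) - sqrt(3)*cos(3*y)/3


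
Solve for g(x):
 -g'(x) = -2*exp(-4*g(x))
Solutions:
 g(x) = log(-I*(C1 + 8*x)^(1/4))
 g(x) = log(I*(C1 + 8*x)^(1/4))
 g(x) = log(-(C1 + 8*x)^(1/4))
 g(x) = log(C1 + 8*x)/4


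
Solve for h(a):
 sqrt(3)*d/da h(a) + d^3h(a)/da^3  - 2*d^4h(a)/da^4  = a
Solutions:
 h(a) = C1 + C2*exp(a*(-(1 + 54*sqrt(3) + sqrt(-1 + (1 + 54*sqrt(3))^2))^(1/3) - 1/(1 + 54*sqrt(3) + sqrt(-1 + (1 + 54*sqrt(3))^2))^(1/3) + 2)/12)*sin(sqrt(3)*a*(-(1 + 54*sqrt(3) + sqrt(-1 + (1 + 54*sqrt(3))^2))^(1/3) + (1 + 54*sqrt(3) + sqrt(-1 + (1 + 54*sqrt(3))^2))^(-1/3))/12) + C3*exp(a*(-(1 + 54*sqrt(3) + sqrt(-1 + (1 + 54*sqrt(3))^2))^(1/3) - 1/(1 + 54*sqrt(3) + sqrt(-1 + (1 + 54*sqrt(3))^2))^(1/3) + 2)/12)*cos(sqrt(3)*a*(-(1 + 54*sqrt(3) + sqrt(-1 + (1 + 54*sqrt(3))^2))^(1/3) + (1 + 54*sqrt(3) + sqrt(-1 + (1 + 54*sqrt(3))^2))^(-1/3))/12) + C4*exp(a*((1 + 54*sqrt(3) + sqrt(-1 + (1 + 54*sqrt(3))^2))^(-1/3) + 1 + (1 + 54*sqrt(3) + sqrt(-1 + (1 + 54*sqrt(3))^2))^(1/3))/6) + sqrt(3)*a^2/6


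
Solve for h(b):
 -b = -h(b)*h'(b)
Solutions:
 h(b) = -sqrt(C1 + b^2)
 h(b) = sqrt(C1 + b^2)


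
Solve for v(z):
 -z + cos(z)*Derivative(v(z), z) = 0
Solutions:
 v(z) = C1 + Integral(z/cos(z), z)


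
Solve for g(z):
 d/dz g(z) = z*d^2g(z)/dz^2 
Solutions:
 g(z) = C1 + C2*z^2


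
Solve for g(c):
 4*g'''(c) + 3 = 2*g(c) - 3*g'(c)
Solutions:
 g(c) = C3*exp(c/2) + (C1*sin(sqrt(15)*c/4) + C2*cos(sqrt(15)*c/4))*exp(-c/4) + 3/2


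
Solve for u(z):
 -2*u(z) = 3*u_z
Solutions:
 u(z) = C1*exp(-2*z/3)


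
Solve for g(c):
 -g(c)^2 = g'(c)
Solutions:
 g(c) = 1/(C1 + c)


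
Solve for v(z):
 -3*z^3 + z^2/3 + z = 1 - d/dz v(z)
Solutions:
 v(z) = C1 + 3*z^4/4 - z^3/9 - z^2/2 + z


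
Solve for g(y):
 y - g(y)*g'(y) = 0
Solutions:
 g(y) = -sqrt(C1 + y^2)
 g(y) = sqrt(C1 + y^2)


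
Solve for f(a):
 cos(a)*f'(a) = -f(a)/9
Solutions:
 f(a) = C1*(sin(a) - 1)^(1/18)/(sin(a) + 1)^(1/18)


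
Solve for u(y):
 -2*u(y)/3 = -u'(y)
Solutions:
 u(y) = C1*exp(2*y/3)


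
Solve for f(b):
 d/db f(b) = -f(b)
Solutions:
 f(b) = C1*exp(-b)


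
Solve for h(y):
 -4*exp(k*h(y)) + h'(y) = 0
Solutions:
 h(y) = Piecewise((log(-1/(C1*k + 4*k*y))/k, Ne(k, 0)), (nan, True))
 h(y) = Piecewise((C1 + 4*y, Eq(k, 0)), (nan, True))


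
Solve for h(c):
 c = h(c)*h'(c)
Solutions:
 h(c) = -sqrt(C1 + c^2)
 h(c) = sqrt(C1 + c^2)


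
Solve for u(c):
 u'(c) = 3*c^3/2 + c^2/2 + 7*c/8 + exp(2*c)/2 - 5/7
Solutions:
 u(c) = C1 + 3*c^4/8 + c^3/6 + 7*c^2/16 - 5*c/7 + exp(2*c)/4


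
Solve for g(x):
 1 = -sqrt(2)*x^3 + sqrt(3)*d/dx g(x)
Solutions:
 g(x) = C1 + sqrt(6)*x^4/12 + sqrt(3)*x/3


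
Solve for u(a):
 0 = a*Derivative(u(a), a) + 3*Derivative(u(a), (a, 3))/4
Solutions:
 u(a) = C1 + Integral(C2*airyai(-6^(2/3)*a/3) + C3*airybi(-6^(2/3)*a/3), a)


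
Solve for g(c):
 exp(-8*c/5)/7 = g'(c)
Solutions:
 g(c) = C1 - 5*exp(-8*c/5)/56


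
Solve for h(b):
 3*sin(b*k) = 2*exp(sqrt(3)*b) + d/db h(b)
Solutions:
 h(b) = C1 - 2*sqrt(3)*exp(sqrt(3)*b)/3 - 3*cos(b*k)/k


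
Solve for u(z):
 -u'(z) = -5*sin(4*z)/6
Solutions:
 u(z) = C1 - 5*cos(4*z)/24


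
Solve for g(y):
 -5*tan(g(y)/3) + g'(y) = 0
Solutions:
 g(y) = -3*asin(C1*exp(5*y/3)) + 3*pi
 g(y) = 3*asin(C1*exp(5*y/3))


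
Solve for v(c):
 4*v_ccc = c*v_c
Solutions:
 v(c) = C1 + Integral(C2*airyai(2^(1/3)*c/2) + C3*airybi(2^(1/3)*c/2), c)


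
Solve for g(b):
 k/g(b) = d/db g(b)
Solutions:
 g(b) = -sqrt(C1 + 2*b*k)
 g(b) = sqrt(C1 + 2*b*k)


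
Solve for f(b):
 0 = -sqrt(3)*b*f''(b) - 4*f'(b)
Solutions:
 f(b) = C1 + C2*b^(1 - 4*sqrt(3)/3)


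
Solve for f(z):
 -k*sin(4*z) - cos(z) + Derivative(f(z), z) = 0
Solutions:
 f(z) = C1 - k*cos(4*z)/4 + sin(z)


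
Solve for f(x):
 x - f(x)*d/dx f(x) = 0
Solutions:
 f(x) = -sqrt(C1 + x^2)
 f(x) = sqrt(C1 + x^2)


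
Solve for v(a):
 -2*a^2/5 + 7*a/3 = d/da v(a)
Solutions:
 v(a) = C1 - 2*a^3/15 + 7*a^2/6


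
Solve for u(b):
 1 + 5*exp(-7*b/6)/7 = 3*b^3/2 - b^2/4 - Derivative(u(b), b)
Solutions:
 u(b) = C1 + 3*b^4/8 - b^3/12 - b + 30*exp(-7*b/6)/49


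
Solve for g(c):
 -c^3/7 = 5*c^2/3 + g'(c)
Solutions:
 g(c) = C1 - c^4/28 - 5*c^3/9


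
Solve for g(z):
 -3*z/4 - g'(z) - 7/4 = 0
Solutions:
 g(z) = C1 - 3*z^2/8 - 7*z/4


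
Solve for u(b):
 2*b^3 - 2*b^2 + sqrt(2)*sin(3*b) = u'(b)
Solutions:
 u(b) = C1 + b^4/2 - 2*b^3/3 - sqrt(2)*cos(3*b)/3


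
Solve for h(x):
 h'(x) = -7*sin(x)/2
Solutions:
 h(x) = C1 + 7*cos(x)/2


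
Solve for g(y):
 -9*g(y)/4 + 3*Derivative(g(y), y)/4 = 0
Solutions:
 g(y) = C1*exp(3*y)


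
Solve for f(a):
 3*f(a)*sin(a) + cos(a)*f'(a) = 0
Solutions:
 f(a) = C1*cos(a)^3


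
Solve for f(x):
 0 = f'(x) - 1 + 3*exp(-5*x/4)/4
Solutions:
 f(x) = C1 + x + 3*exp(-5*x/4)/5


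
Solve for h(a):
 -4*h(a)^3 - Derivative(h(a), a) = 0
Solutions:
 h(a) = -sqrt(2)*sqrt(-1/(C1 - 4*a))/2
 h(a) = sqrt(2)*sqrt(-1/(C1 - 4*a))/2


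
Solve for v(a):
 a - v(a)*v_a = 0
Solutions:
 v(a) = -sqrt(C1 + a^2)
 v(a) = sqrt(C1 + a^2)


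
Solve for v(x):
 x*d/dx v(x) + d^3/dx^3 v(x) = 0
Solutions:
 v(x) = C1 + Integral(C2*airyai(-x) + C3*airybi(-x), x)


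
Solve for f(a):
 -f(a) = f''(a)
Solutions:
 f(a) = C1*sin(a) + C2*cos(a)


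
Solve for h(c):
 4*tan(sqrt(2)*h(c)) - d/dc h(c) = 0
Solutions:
 h(c) = sqrt(2)*(pi - asin(C1*exp(4*sqrt(2)*c)))/2
 h(c) = sqrt(2)*asin(C1*exp(4*sqrt(2)*c))/2


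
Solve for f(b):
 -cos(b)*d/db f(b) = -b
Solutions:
 f(b) = C1 + Integral(b/cos(b), b)


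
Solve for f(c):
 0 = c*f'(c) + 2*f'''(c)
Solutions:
 f(c) = C1 + Integral(C2*airyai(-2^(2/3)*c/2) + C3*airybi(-2^(2/3)*c/2), c)


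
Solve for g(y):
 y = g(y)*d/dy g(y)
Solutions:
 g(y) = -sqrt(C1 + y^2)
 g(y) = sqrt(C1 + y^2)


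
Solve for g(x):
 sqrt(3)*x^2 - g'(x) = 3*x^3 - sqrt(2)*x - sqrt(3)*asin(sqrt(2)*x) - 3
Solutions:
 g(x) = C1 - 3*x^4/4 + sqrt(3)*x^3/3 + sqrt(2)*x^2/2 + 3*x + sqrt(3)*(x*asin(sqrt(2)*x) + sqrt(2)*sqrt(1 - 2*x^2)/2)


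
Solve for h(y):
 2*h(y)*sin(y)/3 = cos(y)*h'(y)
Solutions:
 h(y) = C1/cos(y)^(2/3)


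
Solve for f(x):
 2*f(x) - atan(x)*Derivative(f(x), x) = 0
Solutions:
 f(x) = C1*exp(2*Integral(1/atan(x), x))


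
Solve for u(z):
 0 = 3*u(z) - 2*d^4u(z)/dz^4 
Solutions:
 u(z) = C1*exp(-2^(3/4)*3^(1/4)*z/2) + C2*exp(2^(3/4)*3^(1/4)*z/2) + C3*sin(2^(3/4)*3^(1/4)*z/2) + C4*cos(2^(3/4)*3^(1/4)*z/2)


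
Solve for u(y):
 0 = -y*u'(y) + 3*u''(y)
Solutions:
 u(y) = C1 + C2*erfi(sqrt(6)*y/6)


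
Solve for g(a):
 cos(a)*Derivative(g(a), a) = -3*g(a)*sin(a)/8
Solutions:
 g(a) = C1*cos(a)^(3/8)


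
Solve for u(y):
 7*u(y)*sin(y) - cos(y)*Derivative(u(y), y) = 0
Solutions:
 u(y) = C1/cos(y)^7


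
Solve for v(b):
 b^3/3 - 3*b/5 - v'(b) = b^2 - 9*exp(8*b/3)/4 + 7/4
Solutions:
 v(b) = C1 + b^4/12 - b^3/3 - 3*b^2/10 - 7*b/4 + 27*exp(8*b/3)/32


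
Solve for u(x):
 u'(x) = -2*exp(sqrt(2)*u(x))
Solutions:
 u(x) = sqrt(2)*(2*log(1/(C1 + 2*x)) - log(2))/4


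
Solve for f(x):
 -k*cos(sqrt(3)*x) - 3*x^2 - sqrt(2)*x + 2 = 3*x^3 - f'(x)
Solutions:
 f(x) = C1 + sqrt(3)*k*sin(sqrt(3)*x)/3 + 3*x^4/4 + x^3 + sqrt(2)*x^2/2 - 2*x


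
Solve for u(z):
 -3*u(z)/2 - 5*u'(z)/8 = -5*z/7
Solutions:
 u(z) = C1*exp(-12*z/5) + 10*z/21 - 25/126


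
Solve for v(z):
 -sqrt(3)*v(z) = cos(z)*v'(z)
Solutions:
 v(z) = C1*(sin(z) - 1)^(sqrt(3)/2)/(sin(z) + 1)^(sqrt(3)/2)


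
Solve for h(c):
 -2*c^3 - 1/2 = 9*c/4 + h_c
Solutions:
 h(c) = C1 - c^4/2 - 9*c^2/8 - c/2


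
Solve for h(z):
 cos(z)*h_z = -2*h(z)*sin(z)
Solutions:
 h(z) = C1*cos(z)^2


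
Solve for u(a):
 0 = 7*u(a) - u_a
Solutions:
 u(a) = C1*exp(7*a)


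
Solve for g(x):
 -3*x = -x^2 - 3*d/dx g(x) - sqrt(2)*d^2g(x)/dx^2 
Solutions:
 g(x) = C1 + C2*exp(-3*sqrt(2)*x/2) - x^3/9 + sqrt(2)*x^2/9 + x^2/2 - sqrt(2)*x/3 - 4*x/27


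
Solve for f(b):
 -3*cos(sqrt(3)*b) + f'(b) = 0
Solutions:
 f(b) = C1 + sqrt(3)*sin(sqrt(3)*b)


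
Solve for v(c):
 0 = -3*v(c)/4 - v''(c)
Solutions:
 v(c) = C1*sin(sqrt(3)*c/2) + C2*cos(sqrt(3)*c/2)


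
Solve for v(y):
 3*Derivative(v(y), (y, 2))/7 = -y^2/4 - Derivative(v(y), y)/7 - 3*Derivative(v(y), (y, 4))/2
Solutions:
 v(y) = C1 + C2*exp(-21^(1/3)*y*(-(21 + sqrt(609))^(1/3) + 2*21^(1/3)/(21 + sqrt(609))^(1/3))/42)*sin(3^(1/6)*7^(1/3)*y*(6*7^(1/3)/(21 + sqrt(609))^(1/3) + 3^(2/3)*(21 + sqrt(609))^(1/3))/42) + C3*exp(-21^(1/3)*y*(-(21 + sqrt(609))^(1/3) + 2*21^(1/3)/(21 + sqrt(609))^(1/3))/42)*cos(3^(1/6)*7^(1/3)*y*(6*7^(1/3)/(21 + sqrt(609))^(1/3) + 3^(2/3)*(21 + sqrt(609))^(1/3))/42) + C4*exp(21^(1/3)*y*(-(21 + sqrt(609))^(1/3) + 2*21^(1/3)/(21 + sqrt(609))^(1/3))/21) - 7*y^3/12 + 21*y^2/4 - 63*y/2


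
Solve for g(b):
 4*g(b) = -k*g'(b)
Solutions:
 g(b) = C1*exp(-4*b/k)


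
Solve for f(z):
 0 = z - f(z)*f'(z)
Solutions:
 f(z) = -sqrt(C1 + z^2)
 f(z) = sqrt(C1 + z^2)


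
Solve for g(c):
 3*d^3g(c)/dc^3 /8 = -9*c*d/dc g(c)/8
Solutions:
 g(c) = C1 + Integral(C2*airyai(-3^(1/3)*c) + C3*airybi(-3^(1/3)*c), c)


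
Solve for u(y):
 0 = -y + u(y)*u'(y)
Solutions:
 u(y) = -sqrt(C1 + y^2)
 u(y) = sqrt(C1 + y^2)


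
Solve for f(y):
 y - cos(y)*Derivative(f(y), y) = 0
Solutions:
 f(y) = C1 + Integral(y/cos(y), y)


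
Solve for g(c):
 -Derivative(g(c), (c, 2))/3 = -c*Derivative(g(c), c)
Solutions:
 g(c) = C1 + C2*erfi(sqrt(6)*c/2)


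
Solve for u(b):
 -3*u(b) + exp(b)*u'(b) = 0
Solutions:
 u(b) = C1*exp(-3*exp(-b))


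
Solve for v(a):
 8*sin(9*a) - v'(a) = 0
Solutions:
 v(a) = C1 - 8*cos(9*a)/9


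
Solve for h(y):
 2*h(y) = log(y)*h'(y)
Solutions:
 h(y) = C1*exp(2*li(y))


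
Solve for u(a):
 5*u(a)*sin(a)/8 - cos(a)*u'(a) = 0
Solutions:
 u(a) = C1/cos(a)^(5/8)


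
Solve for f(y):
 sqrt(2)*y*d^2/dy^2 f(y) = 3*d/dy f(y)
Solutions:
 f(y) = C1 + C2*y^(1 + 3*sqrt(2)/2)


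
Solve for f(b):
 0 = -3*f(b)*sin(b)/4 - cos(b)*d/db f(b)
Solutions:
 f(b) = C1*cos(b)^(3/4)


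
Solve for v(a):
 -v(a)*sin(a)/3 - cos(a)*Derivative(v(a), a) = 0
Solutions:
 v(a) = C1*cos(a)^(1/3)


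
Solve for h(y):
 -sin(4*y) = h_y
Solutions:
 h(y) = C1 + cos(4*y)/4


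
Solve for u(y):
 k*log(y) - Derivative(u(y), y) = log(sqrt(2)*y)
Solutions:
 u(y) = C1 + k*y*log(y) - k*y - y*log(y) - y*log(2)/2 + y


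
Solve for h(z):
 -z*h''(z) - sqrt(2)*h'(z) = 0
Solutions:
 h(z) = C1 + C2*z^(1 - sqrt(2))


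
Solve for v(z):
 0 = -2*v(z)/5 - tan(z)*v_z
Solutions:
 v(z) = C1/sin(z)^(2/5)


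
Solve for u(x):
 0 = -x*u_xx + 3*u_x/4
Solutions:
 u(x) = C1 + C2*x^(7/4)


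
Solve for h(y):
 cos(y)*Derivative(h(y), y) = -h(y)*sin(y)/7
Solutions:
 h(y) = C1*cos(y)^(1/7)


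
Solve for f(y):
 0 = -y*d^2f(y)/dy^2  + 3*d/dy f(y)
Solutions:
 f(y) = C1 + C2*y^4


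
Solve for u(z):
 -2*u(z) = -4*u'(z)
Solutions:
 u(z) = C1*exp(z/2)


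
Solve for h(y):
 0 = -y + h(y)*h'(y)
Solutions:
 h(y) = -sqrt(C1 + y^2)
 h(y) = sqrt(C1 + y^2)


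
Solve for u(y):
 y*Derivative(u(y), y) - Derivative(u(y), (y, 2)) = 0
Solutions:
 u(y) = C1 + C2*erfi(sqrt(2)*y/2)


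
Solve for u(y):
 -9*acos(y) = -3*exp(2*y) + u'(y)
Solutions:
 u(y) = C1 - 9*y*acos(y) + 9*sqrt(1 - y^2) + 3*exp(2*y)/2


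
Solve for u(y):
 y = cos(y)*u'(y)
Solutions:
 u(y) = C1 + Integral(y/cos(y), y)


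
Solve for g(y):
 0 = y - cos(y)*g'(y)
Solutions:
 g(y) = C1 + Integral(y/cos(y), y)


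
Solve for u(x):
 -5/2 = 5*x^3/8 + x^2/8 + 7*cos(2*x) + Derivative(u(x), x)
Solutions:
 u(x) = C1 - 5*x^4/32 - x^3/24 - 5*x/2 - 7*sin(x)*cos(x)


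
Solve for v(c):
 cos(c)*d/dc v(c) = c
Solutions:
 v(c) = C1 + Integral(c/cos(c), c)


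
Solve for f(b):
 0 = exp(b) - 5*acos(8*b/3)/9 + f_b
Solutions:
 f(b) = C1 + 5*b*acos(8*b/3)/9 - 5*sqrt(9 - 64*b^2)/72 - exp(b)


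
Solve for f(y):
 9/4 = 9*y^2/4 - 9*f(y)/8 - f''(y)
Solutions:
 f(y) = C1*sin(3*sqrt(2)*y/4) + C2*cos(3*sqrt(2)*y/4) + 2*y^2 - 50/9


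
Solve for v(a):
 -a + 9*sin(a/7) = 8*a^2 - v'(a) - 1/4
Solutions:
 v(a) = C1 + 8*a^3/3 + a^2/2 - a/4 + 63*cos(a/7)


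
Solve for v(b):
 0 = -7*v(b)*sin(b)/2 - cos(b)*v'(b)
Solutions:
 v(b) = C1*cos(b)^(7/2)


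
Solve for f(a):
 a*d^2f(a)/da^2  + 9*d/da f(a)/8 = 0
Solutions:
 f(a) = C1 + C2/a^(1/8)


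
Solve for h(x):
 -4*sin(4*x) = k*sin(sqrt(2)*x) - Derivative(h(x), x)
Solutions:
 h(x) = C1 - sqrt(2)*k*cos(sqrt(2)*x)/2 - cos(4*x)


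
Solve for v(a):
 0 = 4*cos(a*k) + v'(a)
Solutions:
 v(a) = C1 - 4*sin(a*k)/k


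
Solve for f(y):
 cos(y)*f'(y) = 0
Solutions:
 f(y) = C1


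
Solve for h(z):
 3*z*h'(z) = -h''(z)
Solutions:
 h(z) = C1 + C2*erf(sqrt(6)*z/2)


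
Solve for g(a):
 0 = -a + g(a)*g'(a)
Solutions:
 g(a) = -sqrt(C1 + a^2)
 g(a) = sqrt(C1 + a^2)


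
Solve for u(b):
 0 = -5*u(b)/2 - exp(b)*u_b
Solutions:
 u(b) = C1*exp(5*exp(-b)/2)


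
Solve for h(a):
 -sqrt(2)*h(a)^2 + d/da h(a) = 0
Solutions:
 h(a) = -1/(C1 + sqrt(2)*a)


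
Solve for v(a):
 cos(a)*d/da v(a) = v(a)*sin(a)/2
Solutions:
 v(a) = C1/sqrt(cos(a))


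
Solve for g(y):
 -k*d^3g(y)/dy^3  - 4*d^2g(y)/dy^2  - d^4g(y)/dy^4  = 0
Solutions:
 g(y) = C1 + C2*y + C3*exp(y*(-k + sqrt(k^2 - 16))/2) + C4*exp(-y*(k + sqrt(k^2 - 16))/2)


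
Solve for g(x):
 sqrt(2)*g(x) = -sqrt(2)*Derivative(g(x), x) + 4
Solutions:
 g(x) = C1*exp(-x) + 2*sqrt(2)


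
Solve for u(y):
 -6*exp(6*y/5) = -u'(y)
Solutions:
 u(y) = C1 + 5*exp(6*y/5)


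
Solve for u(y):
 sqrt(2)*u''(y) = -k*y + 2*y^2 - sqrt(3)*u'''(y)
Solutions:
 u(y) = C1 + C2*y + C3*exp(-sqrt(6)*y/3) + sqrt(2)*y^4/12 + y^3*(-sqrt(2)*k - 4*sqrt(3))/12 + y^2*(sqrt(3)*k + 6*sqrt(2))/4


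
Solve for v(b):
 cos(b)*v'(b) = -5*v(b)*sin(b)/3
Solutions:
 v(b) = C1*cos(b)^(5/3)


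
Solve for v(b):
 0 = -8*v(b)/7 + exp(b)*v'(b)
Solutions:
 v(b) = C1*exp(-8*exp(-b)/7)


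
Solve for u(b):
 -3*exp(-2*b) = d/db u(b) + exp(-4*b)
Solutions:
 u(b) = C1 + 3*exp(-2*b)/2 + exp(-4*b)/4


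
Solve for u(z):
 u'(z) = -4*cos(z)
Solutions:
 u(z) = C1 - 4*sin(z)


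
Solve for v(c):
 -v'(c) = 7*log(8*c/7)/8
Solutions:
 v(c) = C1 - 7*c*log(c)/8 - 21*c*log(2)/8 + 7*c/8 + 7*c*log(7)/8


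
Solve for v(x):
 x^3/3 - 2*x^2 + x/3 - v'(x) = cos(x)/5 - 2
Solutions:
 v(x) = C1 + x^4/12 - 2*x^3/3 + x^2/6 + 2*x - sin(x)/5


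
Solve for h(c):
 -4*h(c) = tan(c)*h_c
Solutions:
 h(c) = C1/sin(c)^4


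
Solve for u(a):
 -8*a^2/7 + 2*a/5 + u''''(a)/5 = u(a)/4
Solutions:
 u(a) = C1*exp(-sqrt(2)*5^(1/4)*a/2) + C2*exp(sqrt(2)*5^(1/4)*a/2) + C3*sin(sqrt(2)*5^(1/4)*a/2) + C4*cos(sqrt(2)*5^(1/4)*a/2) - 32*a^2/7 + 8*a/5


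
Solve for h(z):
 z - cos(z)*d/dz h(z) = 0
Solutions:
 h(z) = C1 + Integral(z/cos(z), z)


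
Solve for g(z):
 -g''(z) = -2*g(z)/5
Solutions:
 g(z) = C1*exp(-sqrt(10)*z/5) + C2*exp(sqrt(10)*z/5)


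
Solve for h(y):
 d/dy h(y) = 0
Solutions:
 h(y) = C1


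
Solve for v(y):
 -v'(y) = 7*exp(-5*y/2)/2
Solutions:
 v(y) = C1 + 7*exp(-5*y/2)/5


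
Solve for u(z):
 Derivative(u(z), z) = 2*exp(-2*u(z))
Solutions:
 u(z) = log(-sqrt(C1 + 4*z))
 u(z) = log(C1 + 4*z)/2


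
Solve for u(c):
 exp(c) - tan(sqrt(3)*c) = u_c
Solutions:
 u(c) = C1 + exp(c) + sqrt(3)*log(cos(sqrt(3)*c))/3


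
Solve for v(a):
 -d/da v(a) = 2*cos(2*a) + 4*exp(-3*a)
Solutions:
 v(a) = C1 - sin(2*a) + 4*exp(-3*a)/3


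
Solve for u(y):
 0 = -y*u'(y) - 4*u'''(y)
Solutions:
 u(y) = C1 + Integral(C2*airyai(-2^(1/3)*y/2) + C3*airybi(-2^(1/3)*y/2), y)


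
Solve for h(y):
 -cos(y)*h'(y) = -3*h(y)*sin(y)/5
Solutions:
 h(y) = C1/cos(y)^(3/5)


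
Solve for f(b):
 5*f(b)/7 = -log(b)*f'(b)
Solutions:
 f(b) = C1*exp(-5*li(b)/7)


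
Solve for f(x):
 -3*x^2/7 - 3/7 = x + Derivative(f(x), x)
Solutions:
 f(x) = C1 - x^3/7 - x^2/2 - 3*x/7


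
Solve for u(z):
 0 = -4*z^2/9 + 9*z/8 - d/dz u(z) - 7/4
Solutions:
 u(z) = C1 - 4*z^3/27 + 9*z^2/16 - 7*z/4


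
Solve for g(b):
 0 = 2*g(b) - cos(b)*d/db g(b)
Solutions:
 g(b) = C1*(sin(b) + 1)/(sin(b) - 1)


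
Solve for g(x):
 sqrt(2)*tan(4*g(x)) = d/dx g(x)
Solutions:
 g(x) = -asin(C1*exp(4*sqrt(2)*x))/4 + pi/4
 g(x) = asin(C1*exp(4*sqrt(2)*x))/4


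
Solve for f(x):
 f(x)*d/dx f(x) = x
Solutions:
 f(x) = -sqrt(C1 + x^2)
 f(x) = sqrt(C1 + x^2)


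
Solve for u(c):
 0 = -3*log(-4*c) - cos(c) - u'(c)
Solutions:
 u(c) = C1 - 3*c*log(-c) - 6*c*log(2) + 3*c - sin(c)


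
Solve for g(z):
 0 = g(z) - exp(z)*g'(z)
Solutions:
 g(z) = C1*exp(-exp(-z))


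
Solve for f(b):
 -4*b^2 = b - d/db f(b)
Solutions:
 f(b) = C1 + 4*b^3/3 + b^2/2


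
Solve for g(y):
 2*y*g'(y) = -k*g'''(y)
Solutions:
 g(y) = C1 + Integral(C2*airyai(2^(1/3)*y*(-1/k)^(1/3)) + C3*airybi(2^(1/3)*y*(-1/k)^(1/3)), y)


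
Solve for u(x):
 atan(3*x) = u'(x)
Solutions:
 u(x) = C1 + x*atan(3*x) - log(9*x^2 + 1)/6


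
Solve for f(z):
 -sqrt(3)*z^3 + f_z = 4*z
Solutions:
 f(z) = C1 + sqrt(3)*z^4/4 + 2*z^2


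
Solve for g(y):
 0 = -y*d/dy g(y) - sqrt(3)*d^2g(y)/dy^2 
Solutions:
 g(y) = C1 + C2*erf(sqrt(2)*3^(3/4)*y/6)


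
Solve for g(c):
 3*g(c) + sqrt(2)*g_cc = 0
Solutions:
 g(c) = C1*sin(2^(3/4)*sqrt(3)*c/2) + C2*cos(2^(3/4)*sqrt(3)*c/2)


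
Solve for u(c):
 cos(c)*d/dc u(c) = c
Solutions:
 u(c) = C1 + Integral(c/cos(c), c)


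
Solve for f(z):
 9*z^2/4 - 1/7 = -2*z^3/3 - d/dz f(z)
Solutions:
 f(z) = C1 - z^4/6 - 3*z^3/4 + z/7


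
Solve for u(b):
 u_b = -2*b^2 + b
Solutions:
 u(b) = C1 - 2*b^3/3 + b^2/2


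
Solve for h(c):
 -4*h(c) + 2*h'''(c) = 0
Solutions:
 h(c) = C3*exp(2^(1/3)*c) + (C1*sin(2^(1/3)*sqrt(3)*c/2) + C2*cos(2^(1/3)*sqrt(3)*c/2))*exp(-2^(1/3)*c/2)


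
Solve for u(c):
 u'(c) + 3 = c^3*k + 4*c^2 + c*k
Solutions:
 u(c) = C1 + c^4*k/4 + 4*c^3/3 + c^2*k/2 - 3*c


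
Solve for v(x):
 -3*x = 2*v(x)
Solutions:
 v(x) = -3*x/2


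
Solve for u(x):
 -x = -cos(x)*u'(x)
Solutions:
 u(x) = C1 + Integral(x/cos(x), x)


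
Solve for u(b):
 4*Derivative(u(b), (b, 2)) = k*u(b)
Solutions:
 u(b) = C1*exp(-b*sqrt(k)/2) + C2*exp(b*sqrt(k)/2)


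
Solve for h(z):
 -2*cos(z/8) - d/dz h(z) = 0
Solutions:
 h(z) = C1 - 16*sin(z/8)


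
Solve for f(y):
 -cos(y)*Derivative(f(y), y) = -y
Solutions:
 f(y) = C1 + Integral(y/cos(y), y)


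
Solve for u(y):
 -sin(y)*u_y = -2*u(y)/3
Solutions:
 u(y) = C1*(cos(y) - 1)^(1/3)/(cos(y) + 1)^(1/3)


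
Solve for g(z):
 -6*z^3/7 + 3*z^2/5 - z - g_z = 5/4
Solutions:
 g(z) = C1 - 3*z^4/14 + z^3/5 - z^2/2 - 5*z/4


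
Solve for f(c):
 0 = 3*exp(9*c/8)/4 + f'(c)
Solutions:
 f(c) = C1 - 2*exp(9*c/8)/3


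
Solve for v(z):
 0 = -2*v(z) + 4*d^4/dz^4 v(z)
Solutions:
 v(z) = C1*exp(-2^(3/4)*z/2) + C2*exp(2^(3/4)*z/2) + C3*sin(2^(3/4)*z/2) + C4*cos(2^(3/4)*z/2)


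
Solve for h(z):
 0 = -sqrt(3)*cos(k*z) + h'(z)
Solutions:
 h(z) = C1 + sqrt(3)*sin(k*z)/k


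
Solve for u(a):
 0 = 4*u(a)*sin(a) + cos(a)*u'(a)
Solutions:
 u(a) = C1*cos(a)^4


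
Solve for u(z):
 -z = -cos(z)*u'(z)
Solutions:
 u(z) = C1 + Integral(z/cos(z), z)


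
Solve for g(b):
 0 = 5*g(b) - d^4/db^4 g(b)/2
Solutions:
 g(b) = C1*exp(-10^(1/4)*b) + C2*exp(10^(1/4)*b) + C3*sin(10^(1/4)*b) + C4*cos(10^(1/4)*b)


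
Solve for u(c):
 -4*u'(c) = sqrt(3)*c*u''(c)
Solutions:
 u(c) = C1 + C2*c^(1 - 4*sqrt(3)/3)


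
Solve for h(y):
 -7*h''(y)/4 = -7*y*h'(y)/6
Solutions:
 h(y) = C1 + C2*erfi(sqrt(3)*y/3)


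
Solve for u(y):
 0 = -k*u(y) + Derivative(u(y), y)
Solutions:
 u(y) = C1*exp(k*y)


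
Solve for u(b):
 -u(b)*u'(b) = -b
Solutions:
 u(b) = -sqrt(C1 + b^2)
 u(b) = sqrt(C1 + b^2)


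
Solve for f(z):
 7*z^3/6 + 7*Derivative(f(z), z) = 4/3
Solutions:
 f(z) = C1 - z^4/24 + 4*z/21


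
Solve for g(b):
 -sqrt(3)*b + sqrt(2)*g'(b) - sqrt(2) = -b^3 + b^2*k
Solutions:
 g(b) = C1 - sqrt(2)*b^4/8 + sqrt(2)*b^3*k/6 + sqrt(6)*b^2/4 + b


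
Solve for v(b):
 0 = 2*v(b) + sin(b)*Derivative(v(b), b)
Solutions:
 v(b) = C1*(cos(b) + 1)/(cos(b) - 1)


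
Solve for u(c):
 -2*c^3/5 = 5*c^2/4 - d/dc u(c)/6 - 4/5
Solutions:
 u(c) = C1 + 3*c^4/5 + 5*c^3/2 - 24*c/5


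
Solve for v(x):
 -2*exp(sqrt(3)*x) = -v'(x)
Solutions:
 v(x) = C1 + 2*sqrt(3)*exp(sqrt(3)*x)/3


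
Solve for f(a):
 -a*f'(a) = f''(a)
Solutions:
 f(a) = C1 + C2*erf(sqrt(2)*a/2)


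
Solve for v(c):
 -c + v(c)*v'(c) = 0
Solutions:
 v(c) = -sqrt(C1 + c^2)
 v(c) = sqrt(C1 + c^2)


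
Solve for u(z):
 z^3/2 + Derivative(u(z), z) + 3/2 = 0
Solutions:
 u(z) = C1 - z^4/8 - 3*z/2


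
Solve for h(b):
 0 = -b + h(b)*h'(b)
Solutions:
 h(b) = -sqrt(C1 + b^2)
 h(b) = sqrt(C1 + b^2)


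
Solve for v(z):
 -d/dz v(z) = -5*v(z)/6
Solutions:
 v(z) = C1*exp(5*z/6)


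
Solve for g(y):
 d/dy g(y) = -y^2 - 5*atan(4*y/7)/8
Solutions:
 g(y) = C1 - y^3/3 - 5*y*atan(4*y/7)/8 + 35*log(16*y^2 + 49)/64


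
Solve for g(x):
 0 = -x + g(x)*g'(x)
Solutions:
 g(x) = -sqrt(C1 + x^2)
 g(x) = sqrt(C1 + x^2)


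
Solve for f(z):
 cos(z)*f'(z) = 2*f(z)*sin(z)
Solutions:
 f(z) = C1/cos(z)^2


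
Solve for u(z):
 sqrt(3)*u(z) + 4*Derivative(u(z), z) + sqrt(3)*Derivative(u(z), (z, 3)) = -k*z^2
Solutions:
 u(z) = C1*exp(2^(1/3)*z*(-8*sqrt(3)/(27 + sqrt(3)*sqrt(243 + 256*sqrt(3)))^(1/3) + 2^(1/3)*(27 + sqrt(3)*sqrt(243 + 256*sqrt(3)))^(1/3))/12)*sin(2^(1/3)*z*(2/(27 + sqrt(3)*sqrt(243 + 256*sqrt(3)))^(1/3) + 2^(1/3)*sqrt(3)*(27 + sqrt(3)*sqrt(243 + 256*sqrt(3)))^(1/3)/12)) + C2*exp(2^(1/3)*z*(-8*sqrt(3)/(27 + sqrt(3)*sqrt(243 + 256*sqrt(3)))^(1/3) + 2^(1/3)*(27 + sqrt(3)*sqrt(243 + 256*sqrt(3)))^(1/3))/12)*cos(2^(1/3)*z*(2/(27 + sqrt(3)*sqrt(243 + 256*sqrt(3)))^(1/3) + 2^(1/3)*sqrt(3)*(27 + sqrt(3)*sqrt(243 + 256*sqrt(3)))^(1/3)/12)) + C3*exp(-2^(1/3)*z*(-8*sqrt(3)/(27 + sqrt(3)*sqrt(243 + 256*sqrt(3)))^(1/3) + 2^(1/3)*(27 + sqrt(3)*sqrt(243 + 256*sqrt(3)))^(1/3))/6) - sqrt(3)*k*z^2/3 + 8*k*z/3 - 32*sqrt(3)*k/9


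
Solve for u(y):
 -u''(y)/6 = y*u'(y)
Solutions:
 u(y) = C1 + C2*erf(sqrt(3)*y)


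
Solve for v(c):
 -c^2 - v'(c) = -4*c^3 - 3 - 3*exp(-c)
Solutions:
 v(c) = C1 + c^4 - c^3/3 + 3*c - 3*exp(-c)


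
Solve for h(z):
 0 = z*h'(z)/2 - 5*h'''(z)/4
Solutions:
 h(z) = C1 + Integral(C2*airyai(2^(1/3)*5^(2/3)*z/5) + C3*airybi(2^(1/3)*5^(2/3)*z/5), z)


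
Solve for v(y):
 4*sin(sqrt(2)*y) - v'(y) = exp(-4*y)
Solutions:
 v(y) = C1 - 2*sqrt(2)*cos(sqrt(2)*y) + exp(-4*y)/4


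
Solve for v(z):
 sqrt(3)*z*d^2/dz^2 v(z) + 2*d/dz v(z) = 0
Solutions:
 v(z) = C1 + C2*z^(1 - 2*sqrt(3)/3)


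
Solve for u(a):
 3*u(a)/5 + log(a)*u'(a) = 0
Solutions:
 u(a) = C1*exp(-3*li(a)/5)


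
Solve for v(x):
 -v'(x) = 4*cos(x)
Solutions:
 v(x) = C1 - 4*sin(x)


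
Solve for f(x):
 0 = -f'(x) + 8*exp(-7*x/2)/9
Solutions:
 f(x) = C1 - 16*exp(-7*x/2)/63


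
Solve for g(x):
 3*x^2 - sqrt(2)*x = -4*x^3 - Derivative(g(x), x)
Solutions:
 g(x) = C1 - x^4 - x^3 + sqrt(2)*x^2/2


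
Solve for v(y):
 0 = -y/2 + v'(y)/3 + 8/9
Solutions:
 v(y) = C1 + 3*y^2/4 - 8*y/3


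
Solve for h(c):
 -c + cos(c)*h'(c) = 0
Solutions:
 h(c) = C1 + Integral(c/cos(c), c)


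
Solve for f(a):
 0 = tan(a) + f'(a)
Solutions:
 f(a) = C1 + log(cos(a))


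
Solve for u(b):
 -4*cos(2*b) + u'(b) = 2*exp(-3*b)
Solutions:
 u(b) = C1 + 2*sin(2*b) - 2*exp(-3*b)/3


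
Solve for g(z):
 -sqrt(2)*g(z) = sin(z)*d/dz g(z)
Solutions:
 g(z) = C1*(cos(z) + 1)^(sqrt(2)/2)/(cos(z) - 1)^(sqrt(2)/2)


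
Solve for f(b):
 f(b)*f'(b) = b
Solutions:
 f(b) = -sqrt(C1 + b^2)
 f(b) = sqrt(C1 + b^2)


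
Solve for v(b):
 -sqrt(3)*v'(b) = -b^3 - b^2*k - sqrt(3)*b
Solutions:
 v(b) = C1 + sqrt(3)*b^4/12 + sqrt(3)*b^3*k/9 + b^2/2


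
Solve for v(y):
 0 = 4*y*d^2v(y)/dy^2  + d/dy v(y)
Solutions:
 v(y) = C1 + C2*y^(3/4)


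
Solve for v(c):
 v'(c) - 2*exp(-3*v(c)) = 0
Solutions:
 v(c) = log(C1 + 6*c)/3
 v(c) = log((-3^(1/3) - 3^(5/6)*I)*(C1 + 2*c)^(1/3)/2)
 v(c) = log((-3^(1/3) + 3^(5/6)*I)*(C1 + 2*c)^(1/3)/2)
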